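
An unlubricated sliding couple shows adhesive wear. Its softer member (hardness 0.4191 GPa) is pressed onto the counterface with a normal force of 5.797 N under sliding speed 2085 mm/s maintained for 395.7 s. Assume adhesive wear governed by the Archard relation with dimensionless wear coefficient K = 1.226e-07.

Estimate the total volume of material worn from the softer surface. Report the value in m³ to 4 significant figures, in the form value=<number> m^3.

value=1.399e-12 m^3

Displayed values are rounded, and all working math carries exact precision; one last rounding: 4 significant figures.
Convert: Sliding speed v = 2085 mm/s = 2.085 m/s. Path length L = v·t = 2.085 m/s × 395.7 s = 825.0 m.
Convert: Hardness H = 0.4191 GPa = 4.191e+08 Pa.
Restated in SI base units: W = 5.797 N, H = 4.191e+08 Pa, K = 1.226e-07.
By Archard's law, V = K·W·L/H = 1.226e-07 · 5.797 · 825.0 / 4.191e+08 = 1.399e-12 m³.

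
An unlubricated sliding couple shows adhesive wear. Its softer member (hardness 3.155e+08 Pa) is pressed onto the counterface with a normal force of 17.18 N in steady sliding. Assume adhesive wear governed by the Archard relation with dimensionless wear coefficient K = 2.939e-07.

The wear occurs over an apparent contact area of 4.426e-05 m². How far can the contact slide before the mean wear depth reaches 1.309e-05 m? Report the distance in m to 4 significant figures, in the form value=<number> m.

value=3.620e+04 m

The intermediates are shown rounded. Each operation holds full float precision, and rounded just once to 4 significant digits.
Restated in SI base units: W = 17.18 N, H = 3.155e+08 Pa, K = 2.939e-07.
Permissible volume V_lim = h_lim·A = 1.309e-05 · 4.426e-05 = 5.794e-10 m³.
Sliding life L = V_lim·H/(K·W) = 5.794e-10 · 3.155e+08 / (2.939e-07 · 17.18) = 3.620e+04 m.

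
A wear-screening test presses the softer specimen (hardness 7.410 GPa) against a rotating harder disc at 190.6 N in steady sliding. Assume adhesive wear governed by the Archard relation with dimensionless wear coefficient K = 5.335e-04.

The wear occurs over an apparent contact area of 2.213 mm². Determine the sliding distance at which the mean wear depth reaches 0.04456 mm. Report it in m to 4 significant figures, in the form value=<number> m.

The intermediates appear rounded — each operation runs at exact precision, and a single final rounding, at four significant figures.
Hardness H = 7.410 GPa = 7.410e+09 Pa.
Contact area A = 2.213 mm² = 2.213e-06 m².
Depth limit h_lim = 0.04456 mm = 4.456e-05 m.
Restated in SI base units: W = 190.6 N, H = 7.410e+09 Pa, K = 5.335e-04.
Volume at the limit: V_lim = h_lim·A = 4.456e-05 · 2.213e-06 = 9.861e-11 m³.
So the life L = V_lim·H/(K·W) = 9.861e-11 · 7.410e+09 / (5.335e-04 · 190.6) = 7.186 m.

value=7.186 m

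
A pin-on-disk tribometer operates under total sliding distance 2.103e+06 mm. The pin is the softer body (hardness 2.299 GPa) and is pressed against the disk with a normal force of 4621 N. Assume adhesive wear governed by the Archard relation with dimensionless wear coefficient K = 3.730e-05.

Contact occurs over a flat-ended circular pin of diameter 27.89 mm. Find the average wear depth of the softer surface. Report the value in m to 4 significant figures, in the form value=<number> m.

All arithmetic maintains exact precision — displayed values are rounded — one last rounding, at 4 significant digits.
Total distance L = 2.103e+06 mm = 2103 m.
Hardness H = 2.299 GPa = 2.299e+09 Pa.
Pin diameter d = 27.89 mm = 0.02789 m. Contact area A = π·d²/4 = π·(0.02789 m)²/4 = 6.109e-04 m².
Restated in SI base units: W = 4621 N, H = 2.299e+09 Pa, K = 3.730e-05.
The Archard volume V = K·W·L/H = 3.730e-05 · 4621 · 2103 / 2.299e+09 = 1.577e-07 m³.
Depth of wear h = V/A = 1.577e-07 / 6.109e-04 = 2.581e-04 m.

value=2.581e-04 m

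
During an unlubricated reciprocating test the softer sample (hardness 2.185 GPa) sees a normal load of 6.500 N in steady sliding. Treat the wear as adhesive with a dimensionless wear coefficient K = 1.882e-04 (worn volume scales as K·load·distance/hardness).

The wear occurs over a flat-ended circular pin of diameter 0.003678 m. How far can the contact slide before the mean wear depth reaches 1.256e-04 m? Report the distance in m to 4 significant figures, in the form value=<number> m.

Each operation maintains full precision — shown intermediates are rounded; a single final rounding: four significant digits.
Hardness H = 2.185 GPa = 2.185e+09 Pa.
Contact area A = π·d²/4 = π·(0.003678 m)²/4 = 1.062e-05 m².
SI base units throughout: W = 6.500 N, H = 2.185e+09 Pa, K = 1.882e-04.
Allowed volume V_lim = h_lim·A = 1.256e-04 · 1.062e-05 = 1.334e-09 m³.
Life L = V_lim·H/(K·W) = 1.334e-09 · 2.185e+09 / (1.882e-04 · 6.500) = 2384 m.

value=2384 m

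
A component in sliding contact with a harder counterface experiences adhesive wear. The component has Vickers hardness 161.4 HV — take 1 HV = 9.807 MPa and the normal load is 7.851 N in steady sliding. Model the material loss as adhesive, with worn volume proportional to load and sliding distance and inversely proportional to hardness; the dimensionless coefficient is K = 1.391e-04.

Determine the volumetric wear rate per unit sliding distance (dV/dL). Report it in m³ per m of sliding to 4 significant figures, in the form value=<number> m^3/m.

All working math runs at full float precision; intermediates are displayed rounded. Rounded just once: 4 significant figures.
Hardness H = 161.4 HV × 9.807 MPa/HV = 1583 MPa = 1.583e+09 Pa.
Working in SI base units: W = 7.851 N, H = 1.583e+09 Pa, K = 1.391e-04.
The wear rate dV/dL = K·W/H: 1.391e-04 · 7.851 / 1.583e+09 = 6.899e-13 m³/m.

value=6.899e-13 m^3/m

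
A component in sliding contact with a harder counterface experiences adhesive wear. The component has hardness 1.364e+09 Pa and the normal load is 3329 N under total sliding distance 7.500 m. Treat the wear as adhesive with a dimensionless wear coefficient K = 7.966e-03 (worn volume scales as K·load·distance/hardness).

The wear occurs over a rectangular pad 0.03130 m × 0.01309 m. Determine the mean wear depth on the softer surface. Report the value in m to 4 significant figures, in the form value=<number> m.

The intermediates appear rounded; the computation carries exact precision; a single final rounding to 4 significant figures.
Convert: Contact area A = 0.03130 m × 0.01309 m = 4.097e-04 m².
In SI base units: W = 3329 N, H = 1.364e+09 Pa, K = 7.966e-03.
Worn volume V = K·W·L/H = 7.966e-03 · 3329 · 7.500 / 1.364e+09 = 1.458e-07 m³.
Wear depth h = V/A = 1.458e-07 / 4.097e-04 = 3.559e-04 m.

value=3.559e-04 m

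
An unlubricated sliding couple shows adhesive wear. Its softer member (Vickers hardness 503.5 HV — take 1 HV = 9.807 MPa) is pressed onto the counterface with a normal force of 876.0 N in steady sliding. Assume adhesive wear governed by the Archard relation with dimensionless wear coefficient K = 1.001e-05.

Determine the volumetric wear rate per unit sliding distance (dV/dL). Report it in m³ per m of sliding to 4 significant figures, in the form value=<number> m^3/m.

Shown intermediates are rounded — each operation runs at full precision. Rounded just once to 4 significant digits.
Convert: Hardness H = 503.5 HV × 9.807 MPa/HV = 4938 MPa = 4.938e+09 Pa.
Restated in SI base units: W = 876.0 N, H = 4.938e+09 Pa, K = 1.001e-05.
Sliding wear rate dV/dL = K·W/H, so: 1.001e-05 · 876.0 / 4.938e+09 = 1.776e-12 m³/m.

value=1.776e-12 m^3/m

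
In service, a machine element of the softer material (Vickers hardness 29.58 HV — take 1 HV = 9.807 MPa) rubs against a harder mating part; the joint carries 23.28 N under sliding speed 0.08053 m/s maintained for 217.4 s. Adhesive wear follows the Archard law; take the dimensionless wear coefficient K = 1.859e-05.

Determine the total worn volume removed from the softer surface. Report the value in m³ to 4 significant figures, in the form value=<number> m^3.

value=2.612e-11 m^3

All working math keeps full precision; intermediate values are displayed rounded. Rounded once at the end, at four significant digits.
Distance L = v·t = 0.08053 m/s × 217.4 s = 17.51 m.
Hardness H = 29.58 HV × 9.807 MPa/HV = 290.1 MPa = 2.901e+08 Pa.
Expressed in SI base units: W = 23.28 N, H = 2.901e+08 Pa, K = 1.859e-05.
Apply Archard: V = K·W·L/H = 1.859e-05 · 23.28 · 17.51 / 2.901e+08 = 2.612e-11 m³.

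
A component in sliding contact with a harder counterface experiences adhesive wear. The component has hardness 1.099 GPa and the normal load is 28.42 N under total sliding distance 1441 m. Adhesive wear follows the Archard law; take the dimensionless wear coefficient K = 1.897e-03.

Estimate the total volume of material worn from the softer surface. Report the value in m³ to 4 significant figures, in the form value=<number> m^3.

value=7.069e-08 m^3

The intermediates are printed rounded. All arithmetic holds full float precision, and rounded just once: four significant digits.
Hardness H = 1.099 GPa = 1.099e+09 Pa.
Collected in SI base units: W = 28.42 N, H = 1.099e+09 Pa, K = 1.897e-03.
Archard volume V = K·W·L/H = 1.897e-03 · 28.42 · 1441 / 1.099e+09 = 7.069e-08 m³.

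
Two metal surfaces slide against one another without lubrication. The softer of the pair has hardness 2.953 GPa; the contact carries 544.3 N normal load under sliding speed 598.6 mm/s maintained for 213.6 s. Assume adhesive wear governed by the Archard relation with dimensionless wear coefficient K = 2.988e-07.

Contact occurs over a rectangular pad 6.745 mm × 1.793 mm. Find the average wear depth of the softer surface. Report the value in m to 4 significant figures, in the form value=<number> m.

Each operation holds exact precision, and intermediates are displayed rounded; a single final rounding to four significant digits.
Sliding speed v = 598.6 mm/s = 0.5986 m/s. Path length L = v·t = 0.5986 m/s × 213.6 s = 127.9 m.
Hardness H = 2.953 GPa = 2.953e+09 Pa.
Pad sides 6.745 mm × 1.793 mm = 0.006745 m × 0.001793 m. Contact area A = 0.006745 m × 0.001793 m = 1.209e-05 m².
Collected in SI base units: W = 544.3 N, H = 2.953e+09 Pa, K = 2.988e-07.
Archard relation: V = K·W·L/H = 2.988e-07 · 544.3 · 127.9 / 2.953e+09 = 7.042e-12 m³.
Depth h = V/A = 7.042e-12 / 1.209e-05 = 5.823e-07 m.

value=5.823e-07 m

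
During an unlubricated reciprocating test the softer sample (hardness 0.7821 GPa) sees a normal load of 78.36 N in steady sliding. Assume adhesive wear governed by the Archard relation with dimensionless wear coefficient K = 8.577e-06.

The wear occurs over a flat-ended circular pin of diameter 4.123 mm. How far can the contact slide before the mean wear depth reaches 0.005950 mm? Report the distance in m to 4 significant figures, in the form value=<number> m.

value=92.44 m

Shown intermediates are rounded, and each operation maintains full float precision; one last rounding, at four significant figures.
Hardness H = 0.7821 GPa = 7.821e+08 Pa.
Pin diameter d = 4.123 mm = 0.004123 m. Contact area A = π·d²/4 = π·(0.004123 m)²/4 = 1.335e-05 m².
Depth limit h_lim = 0.005950 mm = 5.950e-06 m.
In SI base units, W = 78.36 N, H = 7.821e+08 Pa, K = 8.577e-06.
Allowed volume V_lim = h_lim·A = 5.950e-06 · 1.335e-05 = 7.944e-11 m³.
Thus life L = V_lim·H/(K·W) = 7.944e-11 · 7.821e+08 / (8.577e-06 · 78.36) = 92.44 m.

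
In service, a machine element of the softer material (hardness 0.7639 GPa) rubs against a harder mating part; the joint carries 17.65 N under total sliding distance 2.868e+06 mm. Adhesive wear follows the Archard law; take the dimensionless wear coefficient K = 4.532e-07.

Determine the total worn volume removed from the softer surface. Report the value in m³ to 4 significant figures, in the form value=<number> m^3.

value=3.003e-11 m^3

The intermediates appear rounded. All arithmetic maintains full precision — rounded once at the end, at 4 significant digits.
The distance L = 2.868e+06 mm = 2868 m.
Hardness H = 0.7639 GPa = 7.639e+08 Pa.
Collected in SI base units: W = 17.65 N, H = 7.639e+08 Pa, K = 4.532e-07.
Wear volume V = K·W·L/H = 4.532e-07 · 17.65 · 2868 / 7.639e+08 = 3.003e-11 m³.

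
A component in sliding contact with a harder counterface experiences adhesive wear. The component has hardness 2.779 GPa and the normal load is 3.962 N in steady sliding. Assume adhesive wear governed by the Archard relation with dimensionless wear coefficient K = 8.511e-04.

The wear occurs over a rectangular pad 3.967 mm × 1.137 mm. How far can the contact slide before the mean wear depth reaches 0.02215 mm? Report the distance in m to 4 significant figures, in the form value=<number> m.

Each operation holds full precision; intermediate values appear rounded. Rounded once at the end, at four significant figures.
Convert: Hardness H = 2.779 GPa = 2.779e+09 Pa.
Convert: Pad sides 3.967 mm × 1.137 mm = 0.003967 m × 0.001137 m. Contact area A = 0.003967 m × 0.001137 m = 4.510e-06 m².
Convert: Depth limit h_lim = 0.02215 mm = 2.215e-05 m.
Restated in SI base units: W = 3.962 N, H = 2.779e+09 Pa, K = 8.511e-04.
At the depth limit, V_lim = h_lim·A = 2.215e-05 · 4.510e-06 = 9.991e-11 m³.
Inverting, life L = V_lim·H/(K·W) = 9.991e-11 · 2.779e+09 / (8.511e-04 · 3.962) = 82.34 m.

value=82.34 m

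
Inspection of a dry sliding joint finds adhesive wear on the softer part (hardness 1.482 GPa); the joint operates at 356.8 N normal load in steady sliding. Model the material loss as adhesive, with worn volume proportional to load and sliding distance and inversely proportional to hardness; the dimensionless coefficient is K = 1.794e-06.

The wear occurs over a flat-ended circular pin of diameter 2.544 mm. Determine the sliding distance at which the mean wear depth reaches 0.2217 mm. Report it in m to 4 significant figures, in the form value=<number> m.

Intermediates are printed rounded — the computation carries full float precision. Rounded once at the end to 4 significant digits.
Convert: Hardness H = 1.482 GPa = 1.482e+09 Pa.
Convert: Pin diameter d = 2.544 mm = 0.002544 m. Contact area A = π·d²/4 = π·(0.002544 m)²/4 = 5.083e-06 m².
Convert: Depth limit h_lim = 0.2217 mm = 2.217e-04 m.
Restated in SI base units: W = 356.8 N, H = 1.482e+09 Pa, K = 1.794e-06.
Permissible volume V_lim = h_lim·A = 2.217e-04 · 5.083e-06 = 1.127e-09 m³.
Life L = V_lim·H/(K·W) = 1.127e-09 · 1.482e+09 / (1.794e-06 · 356.8) = 2609 m.

value=2609 m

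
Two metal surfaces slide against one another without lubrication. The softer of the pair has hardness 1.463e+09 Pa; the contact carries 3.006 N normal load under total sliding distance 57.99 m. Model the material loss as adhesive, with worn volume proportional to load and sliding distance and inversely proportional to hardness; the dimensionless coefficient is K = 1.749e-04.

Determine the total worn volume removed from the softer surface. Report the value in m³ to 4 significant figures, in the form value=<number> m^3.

value=2.084e-11 m^3

All working math carries full precision, and quoted intermediates are rounded. Rounded just once, at four significant digits.
In SI base units, W = 3.006 N, H = 1.463e+09 Pa, K = 1.749e-04.
Archard volume V = K·W·L/H = 1.749e-04 · 3.006 · 57.99 / 1.463e+09 = 2.084e-11 m³.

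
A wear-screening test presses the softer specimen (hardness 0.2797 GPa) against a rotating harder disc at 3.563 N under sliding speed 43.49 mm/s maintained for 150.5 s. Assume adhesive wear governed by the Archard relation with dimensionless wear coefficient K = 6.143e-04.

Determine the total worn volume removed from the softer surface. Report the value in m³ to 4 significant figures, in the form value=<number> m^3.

Every step carries full float precision. Intermediate values are printed rounded, and a lone final rounding: four significant figures.
Sliding speed v = 43.49 mm/s = 0.04349 m/s. Sliding distance L = v·t = 0.04349 m/s × 150.5 s = 6.545 m.
Hardness H = 0.2797 GPa = 2.797e+08 Pa.
As SI base values: W = 3.563 N, H = 2.797e+08 Pa, K = 6.143e-04.
Wear volume V = K·W·L/H = 6.143e-04 · 3.563 · 6.545 / 2.797e+08 = 5.122e-11 m³.

value=5.122e-11 m^3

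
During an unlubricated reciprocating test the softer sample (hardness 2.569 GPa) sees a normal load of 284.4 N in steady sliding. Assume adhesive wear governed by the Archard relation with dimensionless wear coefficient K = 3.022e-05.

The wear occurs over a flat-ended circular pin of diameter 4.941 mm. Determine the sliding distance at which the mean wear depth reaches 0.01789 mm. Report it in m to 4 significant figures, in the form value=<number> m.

Every step runs at full precision, and printed values are rounded. Rounded just once, at four significant figures.
Hardness H = 2.569 GPa = 2.569e+09 Pa.
Pin diameter d = 4.941 mm = 0.004941 m. Contact area A = π·d²/4 = π·(0.004941 m)²/4 = 1.917e-05 m².
Depth limit h_lim = 0.01789 mm = 1.789e-05 m.
As SI base values: W = 284.4 N, H = 2.569e+09 Pa, K = 3.022e-05.
Allowed volume V_lim = h_lim·A = 1.789e-05 · 1.917e-05 = 3.430e-10 m³.
Sliding life L = V_lim·H/(K·W) = 3.430e-10 · 2.569e+09 / (3.022e-05 · 284.4) = 102.5 m.

value=102.5 m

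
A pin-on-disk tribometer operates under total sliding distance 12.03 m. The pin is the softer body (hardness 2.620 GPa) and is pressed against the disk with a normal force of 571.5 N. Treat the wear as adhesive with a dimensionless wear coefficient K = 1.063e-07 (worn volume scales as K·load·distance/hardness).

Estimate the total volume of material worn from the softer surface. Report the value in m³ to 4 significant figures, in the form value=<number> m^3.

value=2.789e-13 m^3

All arithmetic keeps full float precision. Quoted intermediates are rounded, and a single final rounding to 4 significant figures.
Hardness H = 2.620 GPa = 2.620e+09 Pa.
As SI base values: W = 571.5 N, H = 2.620e+09 Pa, K = 1.063e-07.
By Archard's law, V = K·W·L/H = 1.063e-07 · 571.5 · 12.03 / 2.620e+09 = 2.789e-13 m³.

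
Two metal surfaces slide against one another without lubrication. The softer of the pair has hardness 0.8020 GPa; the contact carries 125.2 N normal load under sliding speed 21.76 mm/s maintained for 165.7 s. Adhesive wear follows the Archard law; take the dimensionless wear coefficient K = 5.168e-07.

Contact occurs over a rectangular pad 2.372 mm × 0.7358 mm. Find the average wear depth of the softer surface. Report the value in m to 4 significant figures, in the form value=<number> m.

value=1.667e-07 m

Each operation keeps full precision; intermediate values appear rounded — one last rounding, at 4 significant figures.
Convert: Sliding speed v = 21.76 mm/s = 0.02176 m/s. Path length L = v·t = 0.02176 m/s × 165.7 s = 3.606 m.
Convert: Hardness H = 0.8020 GPa = 8.020e+08 Pa.
Convert: Pad sides 2.372 mm × 0.7358 mm = 2.372e-03 m × 7.358e-04 m. Contact area A = 2.372e-03 m × 7.358e-04 m = 1.745e-06 m².
In SI base units: W = 125.2 N, H = 8.020e+08 Pa, K = 5.168e-07.
Apply Archard: V = K·W·L/H = 5.168e-07 · 125.2 · 3.606 / 8.020e+08 = 2.909e-13 m³.
Average depth h = V/A = 2.909e-13 / 1.745e-06 = 1.667e-07 m.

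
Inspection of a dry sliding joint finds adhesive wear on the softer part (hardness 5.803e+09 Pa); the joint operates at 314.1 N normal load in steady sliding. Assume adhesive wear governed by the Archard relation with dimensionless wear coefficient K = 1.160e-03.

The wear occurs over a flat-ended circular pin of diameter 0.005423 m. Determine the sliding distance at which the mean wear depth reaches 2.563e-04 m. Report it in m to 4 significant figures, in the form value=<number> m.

The intermediates are shown rounded; the algebra holds full float precision; rounded once at the end, at 4 significant digits.
Contact area A = π·d²/4 = π·(0.005423 m)²/4 = 2.310e-05 m².
Collected in SI base units: W = 314.1 N, H = 5.803e+09 Pa, K = 1.160e-03.
Permissible volume V_lim = h_lim·A = 2.563e-04 · 2.310e-05 = 5.920e-09 m³.
Life L = V_lim·H/(K·W) = 5.920e-09 · 5.803e+09 / (1.160e-03 · 314.1) = 94.29 m.

value=94.29 m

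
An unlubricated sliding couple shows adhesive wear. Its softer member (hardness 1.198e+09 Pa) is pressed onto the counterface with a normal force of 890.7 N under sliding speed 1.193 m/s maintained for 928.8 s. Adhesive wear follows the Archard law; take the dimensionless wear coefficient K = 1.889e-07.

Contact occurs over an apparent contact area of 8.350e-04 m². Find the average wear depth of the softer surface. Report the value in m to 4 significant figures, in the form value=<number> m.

Quoted intermediates are rounded, and each operation holds full precision — one final rounding: 4 significant figures.
Convert: The distance L = v·t = 1.193 m/s × 928.8 s = 1108 m.
Restated in SI base units: W = 890.7 N, H = 1.198e+09 Pa, K = 1.889e-07.
Volume removed: V = K·W·L/H = 1.889e-07 · 890.7 · 1108 / 1.198e+09 = 1.556e-10 m³.
Average depth h = V/A = 1.556e-10 / 8.350e-04 = 1.864e-07 m.

value=1.864e-07 m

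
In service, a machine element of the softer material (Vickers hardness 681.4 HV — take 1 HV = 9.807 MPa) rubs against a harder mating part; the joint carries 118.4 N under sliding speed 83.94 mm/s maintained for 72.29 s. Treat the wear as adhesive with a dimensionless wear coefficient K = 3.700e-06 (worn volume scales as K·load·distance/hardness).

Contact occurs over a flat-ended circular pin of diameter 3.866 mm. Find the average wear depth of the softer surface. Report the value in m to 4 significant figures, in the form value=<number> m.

value=3.389e-08 m

All working math carries full precision, and the intermediates appear rounded — one final rounding: 4 significant digits.
Sliding speed v = 83.94 mm/s = 0.08394 m/s. The distance L = v·t = 0.08394 m/s × 72.29 s = 6.068 m.
Hardness H = 681.4 HV × 9.807 MPa/HV = 6682 MPa = 6.682e+09 Pa.
Pin diameter d = 3.866 mm = 0.003866 m. Contact area A = π·d²/4 = π·(0.003866 m)²/4 = 1.174e-05 m².
Working in SI base units: W = 118.4 N, H = 6.682e+09 Pa, K = 3.700e-06.
The Archard volume V = K·W·L/H = 3.700e-06 · 118.4 · 6.068 / 6.682e+09 = 3.978e-13 m³.
Average depth h = V/A = 3.978e-13 / 1.174e-05 = 3.389e-08 m.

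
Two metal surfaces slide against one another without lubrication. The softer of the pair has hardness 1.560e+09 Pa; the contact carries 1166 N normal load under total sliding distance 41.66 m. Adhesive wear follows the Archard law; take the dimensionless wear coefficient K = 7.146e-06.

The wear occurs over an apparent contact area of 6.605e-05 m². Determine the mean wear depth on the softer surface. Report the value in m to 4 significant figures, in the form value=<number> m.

Every step keeps full precision. Intermediate values are printed rounded — a lone final rounding to 4 significant digits.
Expressed in SI base units: W = 1166 N, H = 1.560e+09 Pa, K = 7.146e-06.
Volume removed: V = K·W·L/H = 7.146e-06 · 1166 · 41.66 / 1.560e+09 = 2.225e-10 m³.
Mean depth h = V/A = 2.225e-10 / 6.605e-05 = 3.369e-06 m.

value=3.369e-06 m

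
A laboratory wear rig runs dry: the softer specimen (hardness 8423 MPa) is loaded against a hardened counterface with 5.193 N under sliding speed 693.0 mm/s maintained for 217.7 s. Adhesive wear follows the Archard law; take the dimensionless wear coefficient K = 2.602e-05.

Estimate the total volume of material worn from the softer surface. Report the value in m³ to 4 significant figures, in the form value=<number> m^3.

value=2.420e-12 m^3

The computation runs at exact precision, and the intermediates appear rounded; rounded once at the end to 4 significant figures.
Convert: Sliding speed v = 693.0 mm/s = 0.6930 m/s. Sliding distance L = v·t = 0.6930 m/s × 217.7 s = 150.9 m.
Convert: Hardness H = 8423 MPa = 8.423e+09 Pa.
SI base units throughout: W = 5.193 N, H = 8.423e+09 Pa, K = 2.602e-05.
Archard relation: V = K·W·L/H = 2.602e-05 · 5.193 · 150.9 / 8.423e+09 = 2.420e-12 m³.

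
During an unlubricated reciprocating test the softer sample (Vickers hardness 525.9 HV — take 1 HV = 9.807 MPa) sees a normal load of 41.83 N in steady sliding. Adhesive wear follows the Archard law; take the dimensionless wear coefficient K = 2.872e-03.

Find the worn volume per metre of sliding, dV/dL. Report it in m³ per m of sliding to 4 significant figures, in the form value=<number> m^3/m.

Intermediate values are printed rounded. Each operation keeps full float precision; one last rounding, at four significant digits.
Hardness H = 525.9 HV × 9.807 MPa/HV = 5158 MPa = 5.158e+09 Pa.
Working in SI base units: W = 41.83 N, H = 5.158e+09 Pa, K = 2.872e-03.
Volumetric rate dV/dL = K·W/H: 2.872e-03 · 41.83 / 5.158e+09 = 2.329e-11 m³/m.

value=2.329e-11 m^3/m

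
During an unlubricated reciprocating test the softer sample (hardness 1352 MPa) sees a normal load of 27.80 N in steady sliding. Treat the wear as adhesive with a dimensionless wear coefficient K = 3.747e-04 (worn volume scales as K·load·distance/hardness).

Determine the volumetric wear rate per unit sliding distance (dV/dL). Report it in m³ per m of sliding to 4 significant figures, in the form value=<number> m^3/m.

value=7.705e-12 m^3/m

The intermediates are shown rounded — the algebra carries exact precision, and a lone final rounding to 4 significant digits.
Convert: Hardness H = 1352 MPa = 1.352e+09 Pa.
As SI base values: W = 27.80 N, H = 1.352e+09 Pa, K = 3.747e-04.
The wear rate dV/dL = K·W/H, per unit distance: 3.747e-04 · 27.80 / 1.352e+09 = 7.705e-12 m³/m.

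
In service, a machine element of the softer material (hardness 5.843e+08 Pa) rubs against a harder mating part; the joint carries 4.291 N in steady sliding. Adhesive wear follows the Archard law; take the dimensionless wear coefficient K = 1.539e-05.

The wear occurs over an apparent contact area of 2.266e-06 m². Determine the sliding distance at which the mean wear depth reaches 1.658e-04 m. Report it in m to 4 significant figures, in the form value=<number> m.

Intermediate values are shown rounded. The computation maintains full precision; rounded once at the end, at four significant digits.
In SI base units, W = 4.291 N, H = 5.843e+08 Pa, K = 1.539e-05.
Allowed volume V_lim = h_lim·A = 1.658e-04 · 2.266e-06 = 3.757e-10 m³.
So the life L = V_lim·H/(K·W) = 3.757e-10 · 5.843e+08 / (1.539e-05 · 4.291) = 3324 m.

value=3324 m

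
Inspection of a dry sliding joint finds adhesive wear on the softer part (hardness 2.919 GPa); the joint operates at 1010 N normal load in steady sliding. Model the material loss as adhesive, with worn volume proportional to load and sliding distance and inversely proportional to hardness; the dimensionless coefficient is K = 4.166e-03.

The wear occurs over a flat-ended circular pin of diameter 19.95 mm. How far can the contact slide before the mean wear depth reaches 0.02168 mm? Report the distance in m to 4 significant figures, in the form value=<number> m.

value=4.701 m

The intermediates appear rounded — all working math maintains full float precision, and one last rounding: 4 significant figures.
Hardness H = 2.919 GPa = 2.919e+09 Pa.
Pin diameter d = 19.95 mm = 0.01995 m. Contact area A = π·d²/4 = π·(0.01995 m)²/4 = 3.126e-04 m².
Depth limit h_lim = 0.02168 mm = 2.168e-05 m.
In SI base units, W = 1010 N, H = 2.919e+09 Pa, K = 4.166e-03.
At the depth limit, V_lim = h_lim·A = 2.168e-05 · 3.126e-04 = 6.777e-09 m³.
Sliding life L = V_lim·H/(K·W) = 6.777e-09 · 2.919e+09 / (4.166e-03 · 1010) = 4.701 m.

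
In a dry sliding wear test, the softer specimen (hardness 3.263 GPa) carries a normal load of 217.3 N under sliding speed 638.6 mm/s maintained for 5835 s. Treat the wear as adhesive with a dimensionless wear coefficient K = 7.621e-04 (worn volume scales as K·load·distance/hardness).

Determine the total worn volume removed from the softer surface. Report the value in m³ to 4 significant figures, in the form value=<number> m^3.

value=1.891e-07 m^3

Every step holds exact precision — shown intermediates are rounded, and one final rounding: 4 significant figures.
Sliding speed v = 638.6 mm/s = 0.6386 m/s. Distance L = v·t = 0.6386 m/s × 5835 s = 3726 m.
Hardness H = 3.263 GPa = 3.263e+09 Pa.
Working in SI base units: W = 217.3 N, H = 3.263e+09 Pa, K = 7.621e-04.
Wear volume V = K·W·L/H = 7.621e-04 · 217.3 · 3726 / 3.263e+09 = 1.891e-07 m³.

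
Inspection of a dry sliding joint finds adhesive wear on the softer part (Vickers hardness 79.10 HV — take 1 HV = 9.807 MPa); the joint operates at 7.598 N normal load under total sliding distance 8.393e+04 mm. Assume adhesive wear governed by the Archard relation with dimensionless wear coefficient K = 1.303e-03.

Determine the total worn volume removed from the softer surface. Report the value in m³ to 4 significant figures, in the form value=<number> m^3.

Intermediate values are displayed rounded — all working math keeps full precision; a single final rounding, at 4 significant figures.
Total distance L = 8.393e+04 mm = 83.93 m.
Hardness H = 79.10 HV × 9.807 MPa/HV = 775.7 MPa = 7.757e+08 Pa.
Collected in SI base units: W = 7.598 N, H = 7.757e+08 Pa, K = 1.303e-03.
By Archard's law, V = K·W·L/H = 1.303e-03 · 7.598 · 83.93 / 7.757e+08 = 1.071e-09 m³.

value=1.071e-09 m^3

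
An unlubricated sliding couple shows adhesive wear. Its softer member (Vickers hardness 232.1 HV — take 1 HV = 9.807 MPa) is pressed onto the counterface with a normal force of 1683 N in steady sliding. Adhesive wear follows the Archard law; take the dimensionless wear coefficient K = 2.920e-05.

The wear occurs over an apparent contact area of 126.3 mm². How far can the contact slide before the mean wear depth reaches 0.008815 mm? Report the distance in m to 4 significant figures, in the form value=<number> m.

Each operation keeps exact precision. Intermediate values are printed rounded; one last rounding: four significant digits.
Convert: Hardness H = 232.1 HV × 9.807 MPa/HV = 2276 MPa = 2.276e+09 Pa.
Convert: Contact area A = 126.3 mm² = 1.263e-04 m².
Convert: Depth limit h_lim = 0.008815 mm = 8.815e-06 m.
In SI base units: W = 1683 N, H = 2.276e+09 Pa, K = 2.920e-05.
At the depth limit, V_lim = h_lim·A = 8.815e-06 · 1.263e-04 = 1.113e-09 m³.
Inverting, life L = V_lim·H/(K·W) = 1.113e-09 · 2.276e+09 / (2.920e-05 · 1683) = 51.57 m.

value=51.57 m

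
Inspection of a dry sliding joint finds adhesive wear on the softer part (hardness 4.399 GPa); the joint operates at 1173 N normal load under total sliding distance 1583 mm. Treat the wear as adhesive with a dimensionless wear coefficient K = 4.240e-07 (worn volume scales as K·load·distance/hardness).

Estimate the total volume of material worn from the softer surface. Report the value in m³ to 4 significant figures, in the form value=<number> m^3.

value=1.790e-13 m^3

Printed values are rounded — the algebra maintains full precision. Rounded just once to four significant digits.
Convert: Sliding distance L = 1583 mm = 1.583 m.
Convert: Hardness H = 4.399 GPa = 4.399e+09 Pa.
SI base units throughout: W = 1173 N, H = 4.399e+09 Pa, K = 4.240e-07.
Wear volume V = K·W·L/H = 4.240e-07 · 1173 · 1.583 / 4.399e+09 = 1.790e-13 m³.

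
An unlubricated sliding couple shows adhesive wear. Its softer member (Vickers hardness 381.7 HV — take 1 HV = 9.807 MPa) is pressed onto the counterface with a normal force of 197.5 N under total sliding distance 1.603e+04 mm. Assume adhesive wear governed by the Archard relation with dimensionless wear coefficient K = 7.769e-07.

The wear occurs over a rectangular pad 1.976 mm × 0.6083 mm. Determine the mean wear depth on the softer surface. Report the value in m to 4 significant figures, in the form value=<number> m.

value=5.466e-07 m

Intermediate values appear rounded. The computation keeps full float precision — rounded once at the end: four significant figures.
Convert: The distance L = 1.603e+04 mm = 16.03 m.
Convert: Hardness H = 381.7 HV × 9.807 MPa/HV = 3743 MPa = 3.743e+09 Pa.
Convert: Pad sides 1.976 mm × 0.6083 mm = 1.976e-03 m × 6.083e-04 m. Contact area A = 1.976e-03 m × 6.083e-04 m = 1.202e-06 m².
Expressed in SI base units: W = 197.5 N, H = 3.743e+09 Pa, K = 7.769e-07.
The Archard volume V = K·W·L/H = 7.769e-07 · 197.5 · 16.03 / 3.743e+09 = 6.571e-13 m³.
Mean wear depth h = V/A = 6.571e-13 / 1.202e-06 = 5.466e-07 m.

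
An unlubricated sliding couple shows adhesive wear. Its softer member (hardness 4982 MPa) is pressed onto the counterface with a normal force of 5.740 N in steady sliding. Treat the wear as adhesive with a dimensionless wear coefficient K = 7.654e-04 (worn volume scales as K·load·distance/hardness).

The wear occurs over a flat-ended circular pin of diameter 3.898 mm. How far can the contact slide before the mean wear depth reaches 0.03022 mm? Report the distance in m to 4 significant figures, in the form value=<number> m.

value=409.0 m

The intermediates are printed rounded; each operation carries full precision; rounded once at the end, at four significant digits.
Convert: Hardness H = 4982 MPa = 4.982e+09 Pa.
Convert: Pin diameter d = 3.898 mm = 0.003898 m. Contact area A = π·d²/4 = π·(0.003898 m)²/4 = 1.193e-05 m².
Convert: Depth limit h_lim = 0.03022 mm = 3.022e-05 m.
Restated in SI base units: W = 5.740 N, H = 4.982e+09 Pa, K = 7.654e-04.
Wearable volume V_lim = h_lim·A = 3.022e-05 · 1.193e-05 = 3.606e-10 m³.
Inverting, life L = V_lim·H/(K·W) = 3.606e-10 · 4.982e+09 / (7.654e-04 · 5.740) = 409.0 m.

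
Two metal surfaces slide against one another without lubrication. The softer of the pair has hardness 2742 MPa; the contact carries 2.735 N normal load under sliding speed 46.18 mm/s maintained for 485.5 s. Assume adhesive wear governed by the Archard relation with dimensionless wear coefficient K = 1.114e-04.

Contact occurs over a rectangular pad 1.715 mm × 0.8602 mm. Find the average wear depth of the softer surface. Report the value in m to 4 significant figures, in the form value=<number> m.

Intermediates appear rounded. The computation maintains exact precision — one last rounding, at 4 significant digits.
Convert: Sliding speed v = 46.18 mm/s = 0.04618 m/s. Sliding distance L = v·t = 0.04618 m/s × 485.5 s = 22.42 m.
Convert: Hardness H = 2742 MPa = 2.742e+09 Pa.
Convert: Pad sides 1.715 mm × 0.8602 mm = 1.715e-03 m × 8.602e-04 m. Contact area A = 1.715e-03 m × 8.602e-04 m = 1.475e-06 m².
Collected in SI base units: W = 2.735 N, H = 2.742e+09 Pa, K = 1.114e-04.
Volume removed: V = K·W·L/H = 1.114e-04 · 2.735 · 22.42 / 2.742e+09 = 2.491e-12 m³.
Depth of wear h = V/A = 2.491e-12 / 1.475e-06 = 1.689e-06 m.

value=1.689e-06 m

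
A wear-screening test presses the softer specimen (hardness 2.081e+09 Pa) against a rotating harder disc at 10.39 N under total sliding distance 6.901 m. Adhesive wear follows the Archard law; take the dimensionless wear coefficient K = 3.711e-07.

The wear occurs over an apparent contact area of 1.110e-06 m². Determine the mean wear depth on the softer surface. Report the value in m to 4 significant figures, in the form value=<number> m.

All working math holds full float precision — the intermediates appear rounded. Rounded once at the end, at four significant figures.
In SI base units: W = 10.39 N, H = 2.081e+09 Pa, K = 3.711e-07.
The Archard volume V = K·W·L/H = 3.711e-07 · 10.39 · 6.901 / 2.081e+09 = 1.279e-14 m³.
Mean wear depth h = V/A = 1.279e-14 / 1.110e-06 = 1.152e-08 m.

value=1.152e-08 m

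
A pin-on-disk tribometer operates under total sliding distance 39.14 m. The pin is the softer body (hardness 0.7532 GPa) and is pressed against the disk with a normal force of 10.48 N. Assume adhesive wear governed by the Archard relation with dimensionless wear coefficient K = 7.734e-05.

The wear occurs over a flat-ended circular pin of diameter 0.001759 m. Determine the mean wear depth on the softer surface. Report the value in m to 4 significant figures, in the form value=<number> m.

value=1.733e-05 m

The intermediates are shown rounded — the computation runs at full float precision, and one last rounding, at 4 significant figures.
Convert: Hardness H = 0.7532 GPa = 7.532e+08 Pa.
Convert: Contact area A = π·d²/4 = π·(0.001759 m)²/4 = 2.430e-06 m².
In SI base units: W = 10.48 N, H = 7.532e+08 Pa, K = 7.734e-05.
Wear volume V = K·W·L/H = 7.734e-05 · 10.48 · 39.14 / 7.532e+08 = 4.212e-11 m³.
Mean depth h = V/A = 4.212e-11 / 2.430e-06 = 1.733e-05 m.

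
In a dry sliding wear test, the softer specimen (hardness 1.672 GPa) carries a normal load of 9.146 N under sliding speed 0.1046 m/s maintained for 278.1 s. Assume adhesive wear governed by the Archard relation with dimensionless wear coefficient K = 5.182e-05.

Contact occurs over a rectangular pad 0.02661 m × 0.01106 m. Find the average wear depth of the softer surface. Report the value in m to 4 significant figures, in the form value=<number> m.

Intermediate values appear rounded; the computation maintains full float precision — rounded just once to 4 significant digits.
Distance covered L = v·t = 0.1046 m/s × 278.1 s = 29.09 m.
Hardness H = 1.672 GPa = 1.672e+09 Pa.
Contact area A = 0.02661 m × 0.01106 m = 2.943e-04 m².
Expressed in SI base units: W = 9.146 N, H = 1.672e+09 Pa, K = 5.182e-05.
Wear volume V = K·W·L/H = 5.182e-05 · 9.146 · 29.09 / 1.672e+09 = 8.246e-12 m³.
Mean depth h = V/A = 8.246e-12 / 2.943e-04 = 2.802e-08 m.

value=2.802e-08 m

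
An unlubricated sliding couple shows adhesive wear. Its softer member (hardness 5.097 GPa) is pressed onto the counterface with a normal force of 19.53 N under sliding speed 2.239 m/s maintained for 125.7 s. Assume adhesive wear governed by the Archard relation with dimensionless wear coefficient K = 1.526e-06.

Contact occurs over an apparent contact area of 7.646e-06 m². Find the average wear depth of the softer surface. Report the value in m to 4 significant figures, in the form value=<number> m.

All arithmetic maintains exact precision, and the intermediates are printed rounded. Rounded once at the end, at 4 significant figures.
The distance L = v·t = 2.239 m/s × 125.7 s = 281.4 m.
Hardness H = 5.097 GPa = 5.097e+09 Pa.
As SI base values: W = 19.53 N, H = 5.097e+09 Pa, K = 1.526e-06.
Archard volume V = K·W·L/H = 1.526e-06 · 19.53 · 281.4 / 5.097e+09 = 1.646e-12 m³.
Mean depth h = V/A = 1.646e-12 / 7.646e-06 = 2.152e-07 m.

value=2.152e-07 m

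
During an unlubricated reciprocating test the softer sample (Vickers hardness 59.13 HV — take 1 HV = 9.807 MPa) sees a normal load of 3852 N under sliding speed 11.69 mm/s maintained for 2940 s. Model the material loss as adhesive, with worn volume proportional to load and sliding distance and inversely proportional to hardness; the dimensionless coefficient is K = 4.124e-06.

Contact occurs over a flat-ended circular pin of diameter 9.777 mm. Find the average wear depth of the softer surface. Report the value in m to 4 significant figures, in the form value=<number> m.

Every step runs at full precision — displayed values are rounded. Rounded once at the end to 4 significant digits.
Sliding speed v = 11.69 mm/s = 0.01169 m/s. Distance L = v·t = 0.01169 m/s × 2940 s = 34.37 m.
Hardness H = 59.13 HV × 9.807 MPa/HV = 579.9 MPa = 5.799e+08 Pa.
Pin diameter d = 9.777 mm = 0.009777 m. Contact area A = π·d²/4 = π·(0.009777 m)²/4 = 7.508e-05 m².
Working in SI base units: W = 3852 N, H = 5.799e+08 Pa, K = 4.124e-06.
Volume removed: V = K·W·L/H = 4.124e-06 · 3852 · 34.37 / 5.799e+08 = 9.415e-10 m³.
Average depth h = V/A = 9.415e-10 / 7.508e-05 = 1.254e-05 m.

value=1.254e-05 m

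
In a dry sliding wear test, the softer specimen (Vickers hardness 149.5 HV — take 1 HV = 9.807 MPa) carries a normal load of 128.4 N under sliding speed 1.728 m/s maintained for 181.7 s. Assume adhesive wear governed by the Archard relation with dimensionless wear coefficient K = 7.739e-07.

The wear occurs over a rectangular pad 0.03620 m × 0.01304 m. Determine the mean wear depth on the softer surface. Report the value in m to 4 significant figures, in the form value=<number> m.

value=4.508e-08 m

All working math keeps full precision, and quoted intermediates are rounded, and rounded once at the end, at four significant figures.
Path length L = v·t = 1.728 m/s × 181.7 s = 314.0 m.
Hardness H = 149.5 HV × 9.807 MPa/HV = 1466 MPa = 1.466e+09 Pa.
Contact area A = 0.03620 m × 0.01304 m = 4.720e-04 m².
Restated in SI base units: W = 128.4 N, H = 1.466e+09 Pa, K = 7.739e-07.
Apply Archard: V = K·W·L/H = 7.739e-07 · 128.4 · 314.0 / 1.466e+09 = 2.128e-11 m³.
Average depth h = V/A = 2.128e-11 / 4.720e-04 = 4.508e-08 m.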